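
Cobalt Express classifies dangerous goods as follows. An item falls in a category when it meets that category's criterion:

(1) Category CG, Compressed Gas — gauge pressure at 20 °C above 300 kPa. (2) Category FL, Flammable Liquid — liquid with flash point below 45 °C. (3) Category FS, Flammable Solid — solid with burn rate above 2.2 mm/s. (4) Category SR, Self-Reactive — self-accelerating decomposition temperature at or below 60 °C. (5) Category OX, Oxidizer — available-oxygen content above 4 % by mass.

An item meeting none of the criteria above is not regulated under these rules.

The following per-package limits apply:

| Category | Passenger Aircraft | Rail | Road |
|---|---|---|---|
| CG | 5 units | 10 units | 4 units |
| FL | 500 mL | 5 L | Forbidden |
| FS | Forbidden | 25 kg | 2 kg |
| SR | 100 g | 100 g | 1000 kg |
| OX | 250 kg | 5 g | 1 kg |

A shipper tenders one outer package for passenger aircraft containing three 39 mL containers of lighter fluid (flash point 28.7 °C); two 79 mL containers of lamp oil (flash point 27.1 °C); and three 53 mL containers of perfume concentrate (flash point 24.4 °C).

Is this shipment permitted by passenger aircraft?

With flash point 28.7 °C (< 45 °C), the lighter fluid falls in Category FL.
Lamp oil: flash point 27.1 °C < 45 °C → Category FL (Flammable Liquid).
Perfume concentrate: flash point 24.4 °C < 45 °C → Category FL (Flammable Liquid).
Total Category FL: (three 39 mL containers = 117 mL) + (two 79 mL containers = 158 mL) + (three 53 mL containers = 159 mL) = 434 mL.
434 mL ≤ 500 mL (passenger aircraft limit, Category FL) — within limit.

Yes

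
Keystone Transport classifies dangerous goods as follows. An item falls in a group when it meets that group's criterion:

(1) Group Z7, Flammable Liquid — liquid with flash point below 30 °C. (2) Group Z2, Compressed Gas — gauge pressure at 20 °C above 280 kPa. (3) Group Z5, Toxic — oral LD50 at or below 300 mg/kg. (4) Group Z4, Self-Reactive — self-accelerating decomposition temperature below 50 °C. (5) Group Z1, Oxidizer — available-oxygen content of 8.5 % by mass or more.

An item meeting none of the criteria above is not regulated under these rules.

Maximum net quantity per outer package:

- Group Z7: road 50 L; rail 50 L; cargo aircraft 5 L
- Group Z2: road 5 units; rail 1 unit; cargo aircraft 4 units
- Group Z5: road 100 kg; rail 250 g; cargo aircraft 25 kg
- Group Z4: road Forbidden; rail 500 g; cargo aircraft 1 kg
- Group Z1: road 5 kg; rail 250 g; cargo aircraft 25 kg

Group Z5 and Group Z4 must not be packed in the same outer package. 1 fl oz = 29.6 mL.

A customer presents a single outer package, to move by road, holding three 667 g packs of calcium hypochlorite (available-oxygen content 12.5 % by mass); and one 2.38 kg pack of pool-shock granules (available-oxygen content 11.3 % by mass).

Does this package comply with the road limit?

The calcium hypochlorite has available-oxygen content 12.5 % by mass, which is ≥ 8.5 % by mass, so it is Group Z1 (Oxidizer).
With available-oxygen content 11.3 % by mass (≥ 8.5 % by mass), the pool-shock granules fall in Group Z1.
Total Group Z1: (three 667 g packs = 2.001 kg) + 2.38 kg = 4.381 kg.
That is within the Group Z1 road limit of 5 kg.

Yes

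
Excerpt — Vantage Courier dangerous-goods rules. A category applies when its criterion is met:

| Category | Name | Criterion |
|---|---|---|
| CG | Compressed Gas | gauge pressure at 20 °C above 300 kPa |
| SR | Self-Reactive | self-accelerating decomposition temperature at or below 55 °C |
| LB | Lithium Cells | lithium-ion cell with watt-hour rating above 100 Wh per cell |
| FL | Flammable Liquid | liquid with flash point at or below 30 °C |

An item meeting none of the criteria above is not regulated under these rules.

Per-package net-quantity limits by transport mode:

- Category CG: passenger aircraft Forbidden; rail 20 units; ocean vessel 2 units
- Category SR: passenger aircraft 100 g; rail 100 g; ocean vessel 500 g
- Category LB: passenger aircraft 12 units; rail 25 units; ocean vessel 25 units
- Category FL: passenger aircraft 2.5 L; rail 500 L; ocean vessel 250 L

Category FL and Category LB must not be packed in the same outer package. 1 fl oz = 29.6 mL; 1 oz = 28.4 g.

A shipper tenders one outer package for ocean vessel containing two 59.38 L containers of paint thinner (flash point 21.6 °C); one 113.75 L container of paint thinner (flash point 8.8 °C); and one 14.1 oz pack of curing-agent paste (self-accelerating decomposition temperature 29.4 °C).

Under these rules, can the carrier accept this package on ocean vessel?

Flash point 21.6 °C meets the Category FL criterion (Flammable Liquid), so the paint thinner is Category FL.
The paint thinner has flash point 8.8 °C, which is ≤ 30 °C, so it is Category FL (Flammable Liquid).
The curing-agent paste has self-accelerating decomposition temperature 29.4 °C, which is ≤ 55 °C, so it is Category SR (Self-Reactive).
Total Category FL: (two 59.38 L containers = 118.76 L) + 113.75 L = 232.51 L.
232.51 L ≤ 250 L (ocean vessel limit, Category FL) — within limit.
Category SR quantity: one 14.1 oz pack = 400.44 g.
That is within the Category SR ocean vessel limit of 500 g.
The segregation rule (Category FL with Category LB) does not apply to Category FL with Category SR.
Every hazard category is within its ocean vessel limit and no segregation rule is violated.

Yes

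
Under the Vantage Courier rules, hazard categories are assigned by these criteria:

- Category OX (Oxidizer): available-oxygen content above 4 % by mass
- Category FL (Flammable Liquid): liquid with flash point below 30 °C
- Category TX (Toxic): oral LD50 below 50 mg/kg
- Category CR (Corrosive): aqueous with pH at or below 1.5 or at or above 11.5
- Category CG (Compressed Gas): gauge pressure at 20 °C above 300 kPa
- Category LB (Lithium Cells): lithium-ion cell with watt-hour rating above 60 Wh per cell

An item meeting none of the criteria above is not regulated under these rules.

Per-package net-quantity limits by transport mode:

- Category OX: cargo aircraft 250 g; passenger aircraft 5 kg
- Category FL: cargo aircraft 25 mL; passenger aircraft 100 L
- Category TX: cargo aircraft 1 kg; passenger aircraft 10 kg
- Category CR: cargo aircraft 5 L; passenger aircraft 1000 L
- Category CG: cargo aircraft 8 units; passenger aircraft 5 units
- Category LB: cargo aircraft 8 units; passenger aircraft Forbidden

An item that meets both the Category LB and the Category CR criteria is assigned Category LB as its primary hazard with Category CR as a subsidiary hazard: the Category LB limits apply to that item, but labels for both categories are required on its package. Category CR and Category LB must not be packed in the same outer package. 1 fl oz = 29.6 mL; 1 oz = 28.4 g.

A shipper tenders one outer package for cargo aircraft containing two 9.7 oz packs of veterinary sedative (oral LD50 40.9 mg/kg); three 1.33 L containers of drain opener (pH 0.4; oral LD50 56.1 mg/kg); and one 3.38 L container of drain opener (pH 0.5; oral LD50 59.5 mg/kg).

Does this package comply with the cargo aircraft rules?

No

The veterinary sedative has oral LD50 40.9 mg/kg, which is < 50 mg/kg, so it is Category TX (Toxic).
With pH 0.4 (≤ 1.5), the drain opener falls in Category CR.
Drain opener: pH 0.5 ≤ 1.5 → Category CR (Corrosive).
Total Category CR: (three 1.33 L containers = 3.99 L) + 3.38 L = 7.37 L.
7.37 L > 5 L (cargo aircraft limit, Category CR) — over the limit.
Category TX quantity: two 9.7 oz packs = 550.96 g.
550.96 g is within the cargo aircraft limit of 1 kg for Category TX.
The segregation rule (Category CR with Category LB) does not apply to Category CR with Category TX.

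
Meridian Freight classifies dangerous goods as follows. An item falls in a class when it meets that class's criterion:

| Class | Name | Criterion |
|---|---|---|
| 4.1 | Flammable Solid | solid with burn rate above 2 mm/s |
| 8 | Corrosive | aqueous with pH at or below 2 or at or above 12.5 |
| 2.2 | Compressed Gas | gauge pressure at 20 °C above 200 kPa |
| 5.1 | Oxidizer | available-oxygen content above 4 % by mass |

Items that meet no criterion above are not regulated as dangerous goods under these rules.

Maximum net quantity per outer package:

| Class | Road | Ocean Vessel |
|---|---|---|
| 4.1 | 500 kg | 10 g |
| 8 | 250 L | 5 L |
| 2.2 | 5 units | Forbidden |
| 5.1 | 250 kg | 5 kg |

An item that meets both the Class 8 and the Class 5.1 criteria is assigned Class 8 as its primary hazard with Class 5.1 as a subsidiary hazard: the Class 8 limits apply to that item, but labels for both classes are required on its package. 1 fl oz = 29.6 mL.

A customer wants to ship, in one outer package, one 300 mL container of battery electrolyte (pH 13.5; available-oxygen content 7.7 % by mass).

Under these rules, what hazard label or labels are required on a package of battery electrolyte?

Class 5.1 and 8

The battery electrolyte has pH 13.5, which is ≥ 12.5, so it is Class 8 (Corrosive).
The battery electrolyte has available-oxygen content 7.7 % by mass, which is > 4 % by mass, so it is Class 5.1 (Oxidizer).
By the precedence rule Class 8 is primary and Class 5.1 is subsidiary, and that rule requires both labels on the package.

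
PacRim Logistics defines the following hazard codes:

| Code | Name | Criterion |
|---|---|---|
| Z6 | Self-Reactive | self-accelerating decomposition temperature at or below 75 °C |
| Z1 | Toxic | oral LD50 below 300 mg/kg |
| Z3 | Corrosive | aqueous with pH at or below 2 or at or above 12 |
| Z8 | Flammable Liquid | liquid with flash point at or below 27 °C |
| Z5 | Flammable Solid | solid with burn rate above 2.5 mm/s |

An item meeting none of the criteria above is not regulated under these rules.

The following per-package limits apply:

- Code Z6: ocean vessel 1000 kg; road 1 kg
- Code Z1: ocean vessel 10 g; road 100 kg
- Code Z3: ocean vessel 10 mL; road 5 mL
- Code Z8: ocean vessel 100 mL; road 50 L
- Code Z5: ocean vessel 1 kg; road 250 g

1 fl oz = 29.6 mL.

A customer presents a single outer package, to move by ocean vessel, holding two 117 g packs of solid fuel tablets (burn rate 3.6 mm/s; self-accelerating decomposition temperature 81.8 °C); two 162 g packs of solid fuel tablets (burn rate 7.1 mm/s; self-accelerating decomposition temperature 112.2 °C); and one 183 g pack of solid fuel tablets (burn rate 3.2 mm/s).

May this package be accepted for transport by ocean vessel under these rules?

With burn rate 3.6 mm/s (> 2.5 mm/s), the solid fuel tablets fall in Code Z5.
The solid fuel tablets have burn rate 7.1 mm/s, which is > 2.5 mm/s, so they are Code Z5 (Flammable Solid).
Burn rate 3.2 mm/s meets the Code Z5 criterion (Flammable Solid), so the solid fuel tablets are Code Z5.
Total Code Z5: (two 117 g packs = 234 g) + (two 162 g packs = 324 g) + 183 g = 741 g.
741 g ≤ 1 kg (ocean vessel limit, Code Z5) — within limit.

Yes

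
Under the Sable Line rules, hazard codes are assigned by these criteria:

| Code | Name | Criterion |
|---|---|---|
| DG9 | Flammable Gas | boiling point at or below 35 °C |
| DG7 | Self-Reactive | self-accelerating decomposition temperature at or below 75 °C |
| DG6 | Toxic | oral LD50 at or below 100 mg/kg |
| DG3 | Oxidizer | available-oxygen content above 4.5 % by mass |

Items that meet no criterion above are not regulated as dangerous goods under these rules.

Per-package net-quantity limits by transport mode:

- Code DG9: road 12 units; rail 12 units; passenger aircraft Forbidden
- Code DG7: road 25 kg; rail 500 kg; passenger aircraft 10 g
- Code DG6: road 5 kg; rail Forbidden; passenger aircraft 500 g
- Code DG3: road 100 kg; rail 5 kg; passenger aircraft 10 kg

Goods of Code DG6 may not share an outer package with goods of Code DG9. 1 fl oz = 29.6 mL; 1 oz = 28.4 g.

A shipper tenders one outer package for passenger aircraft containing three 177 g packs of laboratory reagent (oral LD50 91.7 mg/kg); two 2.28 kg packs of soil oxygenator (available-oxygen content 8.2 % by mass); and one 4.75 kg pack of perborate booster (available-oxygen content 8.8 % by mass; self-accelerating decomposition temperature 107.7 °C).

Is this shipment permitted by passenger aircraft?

No

Oral LD50 91.7 mg/kg meets the Code DG6 criterion (Toxic), so the laboratory reagent is Code DG6.
The soil oxygenator has available-oxygen content 8.2 % by mass, which is > 4.5 % by mass, so it is Code DG3 (Oxidizer).
Available-oxygen content 8.8 % by mass meets the Code DG3 criterion (Oxidizer), so the perborate booster is Code DG3.
Total Code DG3: (two 2.28 kg packs = 4.56 kg) + 4.75 kg = 9.31 kg.
That is within the Code DG3 passenger aircraft limit of 10 kg.
Code DG6 quantity: three 177 g packs = 531 g.
That exceeds the Code DG6 passenger aircraft limit of 500 g.
The segregation rule (Code DG6 with Code DG9) does not apply to Code DG3 with Code DG6.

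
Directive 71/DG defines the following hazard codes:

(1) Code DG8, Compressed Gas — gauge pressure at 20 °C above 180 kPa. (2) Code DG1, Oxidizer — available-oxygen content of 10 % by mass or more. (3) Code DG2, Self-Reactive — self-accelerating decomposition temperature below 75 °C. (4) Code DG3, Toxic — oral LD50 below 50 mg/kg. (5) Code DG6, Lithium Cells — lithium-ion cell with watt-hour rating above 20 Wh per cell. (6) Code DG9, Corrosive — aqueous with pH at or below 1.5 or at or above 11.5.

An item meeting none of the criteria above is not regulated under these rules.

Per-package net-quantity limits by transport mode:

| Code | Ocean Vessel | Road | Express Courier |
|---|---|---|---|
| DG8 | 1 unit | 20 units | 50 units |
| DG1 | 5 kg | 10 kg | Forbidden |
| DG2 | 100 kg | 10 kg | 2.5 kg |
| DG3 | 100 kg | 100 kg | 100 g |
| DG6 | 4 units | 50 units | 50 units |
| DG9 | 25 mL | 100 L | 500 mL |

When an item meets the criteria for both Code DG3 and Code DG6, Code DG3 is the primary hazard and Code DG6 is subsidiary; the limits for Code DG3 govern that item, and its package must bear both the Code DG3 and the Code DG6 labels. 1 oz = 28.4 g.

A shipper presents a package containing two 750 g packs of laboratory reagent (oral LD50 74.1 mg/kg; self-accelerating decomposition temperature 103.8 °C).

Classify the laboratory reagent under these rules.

self-accelerating decomposition temperature 103.8 °C is not below 75 °C, so Code DG2 does not apply.
oral LD50 74.1 mg/kg is not below 50 mg/kg, so Code DG3 does not apply.
No criterion is met, so the item is not regulated.

Not regulated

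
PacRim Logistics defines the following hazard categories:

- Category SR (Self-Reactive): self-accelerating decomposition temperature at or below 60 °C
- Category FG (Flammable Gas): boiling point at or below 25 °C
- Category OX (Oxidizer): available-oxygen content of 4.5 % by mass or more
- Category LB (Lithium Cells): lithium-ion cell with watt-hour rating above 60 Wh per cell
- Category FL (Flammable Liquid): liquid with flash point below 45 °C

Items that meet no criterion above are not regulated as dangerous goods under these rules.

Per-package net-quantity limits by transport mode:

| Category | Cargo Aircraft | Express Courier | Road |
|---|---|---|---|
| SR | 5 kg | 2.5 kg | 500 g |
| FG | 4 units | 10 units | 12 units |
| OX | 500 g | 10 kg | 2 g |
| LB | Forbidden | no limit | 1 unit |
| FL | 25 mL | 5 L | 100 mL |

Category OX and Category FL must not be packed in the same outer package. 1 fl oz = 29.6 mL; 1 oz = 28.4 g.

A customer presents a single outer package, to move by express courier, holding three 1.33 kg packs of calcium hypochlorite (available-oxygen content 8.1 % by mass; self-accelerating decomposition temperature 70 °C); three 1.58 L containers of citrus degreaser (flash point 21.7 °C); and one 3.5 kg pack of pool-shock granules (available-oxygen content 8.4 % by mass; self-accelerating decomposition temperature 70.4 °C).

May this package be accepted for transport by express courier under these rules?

Calcium hypochlorite: available-oxygen content 8.1 % by mass ≥ 4.5 % by mass → Category OX (Oxidizer).
With flash point 21.7 °C (< 45 °C), the citrus degreaser falls in Category FL.
Pool-shock granules: available-oxygen content 8.4 % by mass ≥ 4.5 % by mass → Category OX (Oxidizer).
Total Category OX: (three 1.33 kg packs = 3.99 kg) + 3.5 kg = 7.49 kg.
7.49 kg is within the express courier limit of 10 kg for Category OX.
Category FL quantity: three 1.58 L containers = 4.74 L.
4.74 L ≤ 5 L (express courier limit, Category FL) — within limit.
Category OX and Category FL may not share an outer package.

No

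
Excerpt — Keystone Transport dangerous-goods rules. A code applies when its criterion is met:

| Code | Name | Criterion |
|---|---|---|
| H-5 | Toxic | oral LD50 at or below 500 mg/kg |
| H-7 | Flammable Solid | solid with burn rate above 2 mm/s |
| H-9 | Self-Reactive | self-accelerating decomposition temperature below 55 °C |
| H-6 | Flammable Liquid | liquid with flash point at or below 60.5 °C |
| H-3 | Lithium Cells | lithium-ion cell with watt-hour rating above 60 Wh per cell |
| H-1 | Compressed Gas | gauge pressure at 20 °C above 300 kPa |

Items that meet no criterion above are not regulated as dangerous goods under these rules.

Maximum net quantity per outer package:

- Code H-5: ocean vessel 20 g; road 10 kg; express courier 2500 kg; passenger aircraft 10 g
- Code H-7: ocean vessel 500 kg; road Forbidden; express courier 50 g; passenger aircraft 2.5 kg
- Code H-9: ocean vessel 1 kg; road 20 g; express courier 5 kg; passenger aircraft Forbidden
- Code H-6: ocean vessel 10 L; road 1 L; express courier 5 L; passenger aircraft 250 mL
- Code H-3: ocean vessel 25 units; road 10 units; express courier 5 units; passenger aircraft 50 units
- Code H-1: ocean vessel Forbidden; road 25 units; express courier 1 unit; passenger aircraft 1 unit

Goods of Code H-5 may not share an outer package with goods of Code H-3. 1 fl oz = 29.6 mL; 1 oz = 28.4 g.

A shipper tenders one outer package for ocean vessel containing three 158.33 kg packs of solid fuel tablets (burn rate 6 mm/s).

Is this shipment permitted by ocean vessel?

Burn rate 6 mm/s meets the Code H-7 criterion (Flammable Solid), so the solid fuel tablets are Code H-7.
Code H-7 quantity: three 158.33 kg packs = 474.99 kg.
474.99 kg is within the ocean vessel limit of 500 kg for Code H-7.

Yes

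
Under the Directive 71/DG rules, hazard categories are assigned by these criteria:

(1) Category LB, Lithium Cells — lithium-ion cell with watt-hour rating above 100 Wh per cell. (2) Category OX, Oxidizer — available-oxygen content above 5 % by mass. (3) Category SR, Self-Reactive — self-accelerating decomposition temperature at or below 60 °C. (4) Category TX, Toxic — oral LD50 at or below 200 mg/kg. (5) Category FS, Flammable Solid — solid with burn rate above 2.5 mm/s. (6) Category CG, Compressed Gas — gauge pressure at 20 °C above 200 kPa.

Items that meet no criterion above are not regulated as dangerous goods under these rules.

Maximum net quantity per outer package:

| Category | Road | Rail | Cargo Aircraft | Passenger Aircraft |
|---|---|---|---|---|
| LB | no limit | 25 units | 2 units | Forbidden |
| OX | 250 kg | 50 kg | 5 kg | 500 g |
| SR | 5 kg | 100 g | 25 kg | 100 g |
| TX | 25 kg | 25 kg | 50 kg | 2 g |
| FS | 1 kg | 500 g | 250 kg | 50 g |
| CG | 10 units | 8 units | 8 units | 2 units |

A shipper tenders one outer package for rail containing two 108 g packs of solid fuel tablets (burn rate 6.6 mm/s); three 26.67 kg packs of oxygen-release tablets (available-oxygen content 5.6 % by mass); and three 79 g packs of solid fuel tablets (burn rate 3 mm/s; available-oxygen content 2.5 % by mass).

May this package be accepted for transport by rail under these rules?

No

The solid fuel tablets have burn rate 6.6 mm/s, which is > 2.5 mm/s, so they are Category FS (Flammable Solid).
Available-oxygen content 5.6 % by mass meets the Category OX criterion (Oxidizer), so the oxygen-release tablets are Category OX.
Burn rate 3 mm/s meets the Category FS criterion (Flammable Solid), so the solid fuel tablets are Category FS.
Category FS net quantity: (two 108 g packs = 216 g) + (three 79 g packs = 237 g) = 453 g.
453 g ≤ 500 g (rail limit, Category FS) — within limit.
Category OX quantity: three 26.67 kg packs = 80.01 kg.
80.01 kg exceeds the rail limit of 50 kg for Category OX.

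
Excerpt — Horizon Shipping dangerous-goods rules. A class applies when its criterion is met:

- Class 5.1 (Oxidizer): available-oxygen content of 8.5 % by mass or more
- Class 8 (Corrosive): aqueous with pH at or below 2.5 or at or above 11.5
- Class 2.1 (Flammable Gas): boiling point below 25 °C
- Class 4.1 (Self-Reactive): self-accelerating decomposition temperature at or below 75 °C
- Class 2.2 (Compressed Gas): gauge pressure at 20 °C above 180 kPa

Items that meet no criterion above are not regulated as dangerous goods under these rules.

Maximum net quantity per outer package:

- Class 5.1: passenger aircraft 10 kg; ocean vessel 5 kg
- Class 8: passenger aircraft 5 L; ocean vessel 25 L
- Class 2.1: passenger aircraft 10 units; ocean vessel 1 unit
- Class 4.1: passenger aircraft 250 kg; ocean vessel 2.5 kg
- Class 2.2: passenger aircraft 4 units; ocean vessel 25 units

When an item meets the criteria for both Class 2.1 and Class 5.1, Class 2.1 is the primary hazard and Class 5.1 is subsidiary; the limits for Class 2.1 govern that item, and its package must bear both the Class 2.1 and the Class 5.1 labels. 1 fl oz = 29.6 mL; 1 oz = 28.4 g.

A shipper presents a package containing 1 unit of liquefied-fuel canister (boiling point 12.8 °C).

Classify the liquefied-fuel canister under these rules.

Class 2.1

With boiling point 12.8 °C (< 25 °C), the liquefied-fuel canister falls in Class 2.1.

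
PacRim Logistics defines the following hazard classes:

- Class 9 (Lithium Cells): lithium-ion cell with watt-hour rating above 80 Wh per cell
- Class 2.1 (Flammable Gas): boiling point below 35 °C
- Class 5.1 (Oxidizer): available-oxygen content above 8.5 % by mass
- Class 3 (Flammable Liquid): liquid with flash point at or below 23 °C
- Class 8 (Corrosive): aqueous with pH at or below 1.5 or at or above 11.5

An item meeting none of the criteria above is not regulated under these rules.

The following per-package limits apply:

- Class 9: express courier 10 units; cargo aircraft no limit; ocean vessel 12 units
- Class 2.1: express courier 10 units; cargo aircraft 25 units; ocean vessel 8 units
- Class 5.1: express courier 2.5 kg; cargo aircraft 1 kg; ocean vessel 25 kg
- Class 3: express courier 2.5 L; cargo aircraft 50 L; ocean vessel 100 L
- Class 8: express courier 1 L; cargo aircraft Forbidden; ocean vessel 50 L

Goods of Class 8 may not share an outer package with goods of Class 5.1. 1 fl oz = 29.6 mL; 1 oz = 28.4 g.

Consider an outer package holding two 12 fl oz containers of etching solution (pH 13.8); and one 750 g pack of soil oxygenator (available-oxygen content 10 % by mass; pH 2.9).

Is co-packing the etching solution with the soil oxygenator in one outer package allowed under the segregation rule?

No

The etching solution has pH 13.8, which is ≥ 11.5, so it is Class 8 (Corrosive).
Available-oxygen content 10 % by mass meets the Class 5.1 criterion (Oxidizer), so the soil oxygenator is Class 5.1.
Class 8 and Class 5.1 may not share an outer package.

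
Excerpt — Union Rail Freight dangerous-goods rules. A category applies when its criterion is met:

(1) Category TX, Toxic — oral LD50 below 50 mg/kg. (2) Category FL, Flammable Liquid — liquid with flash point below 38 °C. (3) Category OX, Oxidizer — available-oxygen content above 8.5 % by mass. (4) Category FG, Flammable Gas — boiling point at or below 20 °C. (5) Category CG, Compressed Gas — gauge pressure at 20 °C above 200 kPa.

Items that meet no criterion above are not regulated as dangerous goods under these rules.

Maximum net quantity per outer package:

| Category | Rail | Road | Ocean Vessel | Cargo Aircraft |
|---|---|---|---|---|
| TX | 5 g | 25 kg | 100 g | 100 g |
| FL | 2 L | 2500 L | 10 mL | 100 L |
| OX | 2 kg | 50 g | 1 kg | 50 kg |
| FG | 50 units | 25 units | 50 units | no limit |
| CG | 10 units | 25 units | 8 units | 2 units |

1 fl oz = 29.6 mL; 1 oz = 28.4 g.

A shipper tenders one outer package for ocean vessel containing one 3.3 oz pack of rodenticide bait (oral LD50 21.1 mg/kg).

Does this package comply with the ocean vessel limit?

The rodenticide bait has oral LD50 21.1 mg/kg, which is < 50 mg/kg, so it is Category TX (Toxic).
Category TX quantity: one 3.3 oz pack = 93.72 g.
93.72 g is within the ocean vessel limit of 100 g for Category TX.

Yes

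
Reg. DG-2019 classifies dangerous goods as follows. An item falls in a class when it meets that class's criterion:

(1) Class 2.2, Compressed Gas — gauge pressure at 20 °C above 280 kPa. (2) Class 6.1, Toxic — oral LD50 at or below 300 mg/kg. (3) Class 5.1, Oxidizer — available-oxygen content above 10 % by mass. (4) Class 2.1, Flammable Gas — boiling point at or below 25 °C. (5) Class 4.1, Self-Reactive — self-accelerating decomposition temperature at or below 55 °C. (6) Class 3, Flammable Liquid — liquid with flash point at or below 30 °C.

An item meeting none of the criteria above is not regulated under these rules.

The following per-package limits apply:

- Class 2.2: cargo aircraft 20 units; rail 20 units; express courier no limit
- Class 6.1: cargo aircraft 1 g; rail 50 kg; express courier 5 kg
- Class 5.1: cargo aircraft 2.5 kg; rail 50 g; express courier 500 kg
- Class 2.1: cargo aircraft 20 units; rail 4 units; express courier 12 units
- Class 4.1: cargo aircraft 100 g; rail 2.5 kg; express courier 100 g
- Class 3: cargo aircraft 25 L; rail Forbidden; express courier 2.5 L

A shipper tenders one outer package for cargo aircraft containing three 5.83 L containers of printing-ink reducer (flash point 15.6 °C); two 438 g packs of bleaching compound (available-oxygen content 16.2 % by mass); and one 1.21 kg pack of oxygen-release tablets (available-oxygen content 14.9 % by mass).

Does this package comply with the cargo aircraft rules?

The printing-ink reducer has flash point 15.6 °C, which is ≤ 30 °C, so it is Class 3 (Flammable Liquid).
The bleaching compound has available-oxygen content 16.2 % by mass, which is > 10 % by mass, so it is Class 5.1 (Oxidizer).
With available-oxygen content 14.9 % by mass (> 10 % by mass), the oxygen-release tablets fall in Class 5.1.
Class 3 quantity: three 5.83 L containers = 17.49 L.
17.49 L is within the cargo aircraft limit of 25 L for Class 3.
Total Class 5.1: (two 438 g packs = 876 g) + 1.21 kg = 2.086 kg.
2.086 kg is within the cargo aircraft limit of 2.5 kg for Class 5.1.
Every hazard class is within its cargo aircraft limit and no segregation rule is violated.

Yes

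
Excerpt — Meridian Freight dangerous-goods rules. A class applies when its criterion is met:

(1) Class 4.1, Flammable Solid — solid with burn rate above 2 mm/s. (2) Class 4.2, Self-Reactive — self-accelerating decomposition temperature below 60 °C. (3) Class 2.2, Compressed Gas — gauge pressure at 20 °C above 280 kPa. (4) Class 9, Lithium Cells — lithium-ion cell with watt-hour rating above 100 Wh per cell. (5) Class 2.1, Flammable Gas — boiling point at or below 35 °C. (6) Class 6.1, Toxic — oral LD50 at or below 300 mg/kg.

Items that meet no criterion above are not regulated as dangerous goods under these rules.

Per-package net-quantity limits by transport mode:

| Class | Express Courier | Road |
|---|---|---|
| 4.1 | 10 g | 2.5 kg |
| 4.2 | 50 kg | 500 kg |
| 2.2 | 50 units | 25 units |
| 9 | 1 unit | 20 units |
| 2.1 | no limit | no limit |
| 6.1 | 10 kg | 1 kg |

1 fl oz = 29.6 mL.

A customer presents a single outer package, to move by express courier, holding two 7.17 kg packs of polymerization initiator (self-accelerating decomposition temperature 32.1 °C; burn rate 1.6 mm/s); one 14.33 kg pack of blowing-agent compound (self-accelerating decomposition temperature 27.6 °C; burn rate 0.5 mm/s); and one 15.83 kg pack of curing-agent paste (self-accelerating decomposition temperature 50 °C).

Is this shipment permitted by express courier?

The polymerization initiator has self-accelerating decomposition temperature 32.1 °C, which is < 60 °C, so it is Class 4.2 (Self-Reactive).
The blowing-agent compound has self-accelerating decomposition temperature 27.6 °C, which is < 60 °C, so it is Class 4.2 (Self-Reactive).
With self-accelerating decomposition temperature 50 °C (< 60 °C), the curing-agent paste falls in Class 4.2.
Total Class 4.2: (two 7.17 kg packs = 14.34 kg) + 14.33 kg + 15.83 kg = 44.5 kg.
That is within the Class 4.2 express courier limit of 50 kg.

Yes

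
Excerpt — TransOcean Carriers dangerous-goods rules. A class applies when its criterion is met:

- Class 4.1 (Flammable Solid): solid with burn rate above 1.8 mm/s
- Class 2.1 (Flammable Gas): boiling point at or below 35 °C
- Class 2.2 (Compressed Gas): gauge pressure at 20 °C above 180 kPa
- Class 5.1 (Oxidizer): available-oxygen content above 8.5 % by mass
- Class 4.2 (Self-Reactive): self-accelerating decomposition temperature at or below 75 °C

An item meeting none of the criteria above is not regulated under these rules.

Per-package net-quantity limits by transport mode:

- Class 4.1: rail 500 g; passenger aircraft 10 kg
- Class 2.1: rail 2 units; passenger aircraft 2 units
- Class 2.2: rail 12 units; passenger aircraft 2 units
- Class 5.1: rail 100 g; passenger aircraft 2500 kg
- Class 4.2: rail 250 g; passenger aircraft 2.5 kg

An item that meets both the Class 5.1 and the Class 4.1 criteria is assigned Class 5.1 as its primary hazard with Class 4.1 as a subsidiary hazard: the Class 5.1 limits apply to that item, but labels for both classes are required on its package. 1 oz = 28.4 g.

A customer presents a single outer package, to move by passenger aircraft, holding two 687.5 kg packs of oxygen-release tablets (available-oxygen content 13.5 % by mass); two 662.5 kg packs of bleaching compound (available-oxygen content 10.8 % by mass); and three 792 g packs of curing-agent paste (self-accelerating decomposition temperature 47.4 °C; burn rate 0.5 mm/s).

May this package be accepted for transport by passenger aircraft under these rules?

With available-oxygen content 13.5 % by mass (> 8.5 % by mass), the oxygen-release tablets fall in Class 5.1.
Bleaching compound: available-oxygen content 10.8 % by mass > 8.5 % by mass → Class 5.1 (Oxidizer).
Curing-agent paste: self-accelerating decomposition temperature 47.4 °C ≤ 75 °C → Class 4.2 (Self-Reactive).
Class 4.2 quantity: three 792 g packs = 2.376 kg.
2.376 kg is within the passenger aircraft limit of 2.5 kg for Class 4.2.
Total Class 5.1: (two 687.5 kg packs = 1375 kg) + (two 662.5 kg packs = 1325 kg) = 2700 kg.
2700 kg exceeds the passenger aircraft limit of 2500 kg for Class 5.1.

No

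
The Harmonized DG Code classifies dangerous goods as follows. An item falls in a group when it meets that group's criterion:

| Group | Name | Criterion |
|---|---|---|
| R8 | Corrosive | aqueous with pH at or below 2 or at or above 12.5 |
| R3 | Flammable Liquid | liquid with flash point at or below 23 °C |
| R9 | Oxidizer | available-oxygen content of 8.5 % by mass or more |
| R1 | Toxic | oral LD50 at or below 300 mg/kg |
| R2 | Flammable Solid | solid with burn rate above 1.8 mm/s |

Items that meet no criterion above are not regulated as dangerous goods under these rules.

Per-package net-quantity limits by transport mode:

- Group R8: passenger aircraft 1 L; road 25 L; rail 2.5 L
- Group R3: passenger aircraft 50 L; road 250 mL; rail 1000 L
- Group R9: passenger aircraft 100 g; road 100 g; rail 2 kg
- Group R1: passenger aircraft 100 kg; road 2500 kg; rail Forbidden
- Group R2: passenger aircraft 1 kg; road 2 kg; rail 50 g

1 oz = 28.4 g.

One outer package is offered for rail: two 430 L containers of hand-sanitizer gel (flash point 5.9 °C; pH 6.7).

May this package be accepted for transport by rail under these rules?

Yes

Hand-sanitizer gel: flash point 5.9 °C ≤ 23 °C → Group R3 (Flammable Liquid).
Group R3 quantity: two 430 L containers = 860 L.
That is within the Group R3 rail limit of 1000 L.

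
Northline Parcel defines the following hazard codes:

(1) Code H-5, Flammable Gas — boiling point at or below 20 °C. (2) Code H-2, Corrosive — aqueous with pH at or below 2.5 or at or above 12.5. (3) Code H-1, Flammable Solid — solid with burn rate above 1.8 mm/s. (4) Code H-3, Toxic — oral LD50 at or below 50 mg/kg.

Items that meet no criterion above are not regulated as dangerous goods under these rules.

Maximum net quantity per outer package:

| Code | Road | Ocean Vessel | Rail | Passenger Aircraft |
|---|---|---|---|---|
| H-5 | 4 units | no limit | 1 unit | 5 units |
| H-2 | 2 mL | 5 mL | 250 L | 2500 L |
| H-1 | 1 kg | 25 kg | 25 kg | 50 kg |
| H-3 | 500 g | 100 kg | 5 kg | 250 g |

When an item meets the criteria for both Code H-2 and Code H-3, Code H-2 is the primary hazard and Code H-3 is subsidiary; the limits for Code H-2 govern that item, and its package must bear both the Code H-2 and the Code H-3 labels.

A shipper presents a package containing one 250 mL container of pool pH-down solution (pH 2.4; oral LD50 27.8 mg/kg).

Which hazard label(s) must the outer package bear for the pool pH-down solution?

With pH 2.4 (≤ 2.5), the pool pH-down solution falls in Code H-2.
The pool pH-down solution has oral LD50 27.8 mg/kg, which is ≤ 50 mg/kg, so it is Code H-3 (Toxic).
By the precedence rule Code H-2 is primary and Code H-3 is subsidiary, and that rule requires both labels on the package.

Code H-2 and H-3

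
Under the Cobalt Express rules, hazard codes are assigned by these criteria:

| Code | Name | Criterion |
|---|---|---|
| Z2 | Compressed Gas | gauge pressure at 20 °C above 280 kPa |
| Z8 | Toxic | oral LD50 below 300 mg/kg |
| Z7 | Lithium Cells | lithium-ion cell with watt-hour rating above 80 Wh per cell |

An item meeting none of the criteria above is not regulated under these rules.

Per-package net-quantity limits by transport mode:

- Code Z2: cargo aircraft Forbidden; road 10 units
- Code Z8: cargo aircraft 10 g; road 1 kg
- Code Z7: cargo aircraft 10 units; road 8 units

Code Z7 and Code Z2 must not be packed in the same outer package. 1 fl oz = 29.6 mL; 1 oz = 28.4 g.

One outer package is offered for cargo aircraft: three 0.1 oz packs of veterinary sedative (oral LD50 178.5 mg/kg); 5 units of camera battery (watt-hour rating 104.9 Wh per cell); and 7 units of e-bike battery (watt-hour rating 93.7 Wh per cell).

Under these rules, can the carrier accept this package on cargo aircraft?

Veterinary sedative: oral LD50 178.5 mg/kg < 300 mg/kg → Code Z8 (Toxic).
The camera battery has watt-hour rating 104.9 Wh per cell, which is > 80 Wh per cell, so it is Code Z7 (Lithium Cells).
The e-bike battery has watt-hour rating 93.7 Wh per cell, which is > 80 Wh per cell, so it is Code Z7 (Lithium Cells).
Code Z7 net quantity: 5 units + 7 units = 12 units.
12 units > 10 units (cargo aircraft limit, Code Z7) — over the limit.
Code Z8 quantity: three 0.1 oz packs = 8.52 g.
8.52 g ≤ 10 g (cargo aircraft limit, Code Z8) — within limit.
The segregation rule (Code Z7 with Code Z2) does not apply to Code Z7 with Code Z8.

No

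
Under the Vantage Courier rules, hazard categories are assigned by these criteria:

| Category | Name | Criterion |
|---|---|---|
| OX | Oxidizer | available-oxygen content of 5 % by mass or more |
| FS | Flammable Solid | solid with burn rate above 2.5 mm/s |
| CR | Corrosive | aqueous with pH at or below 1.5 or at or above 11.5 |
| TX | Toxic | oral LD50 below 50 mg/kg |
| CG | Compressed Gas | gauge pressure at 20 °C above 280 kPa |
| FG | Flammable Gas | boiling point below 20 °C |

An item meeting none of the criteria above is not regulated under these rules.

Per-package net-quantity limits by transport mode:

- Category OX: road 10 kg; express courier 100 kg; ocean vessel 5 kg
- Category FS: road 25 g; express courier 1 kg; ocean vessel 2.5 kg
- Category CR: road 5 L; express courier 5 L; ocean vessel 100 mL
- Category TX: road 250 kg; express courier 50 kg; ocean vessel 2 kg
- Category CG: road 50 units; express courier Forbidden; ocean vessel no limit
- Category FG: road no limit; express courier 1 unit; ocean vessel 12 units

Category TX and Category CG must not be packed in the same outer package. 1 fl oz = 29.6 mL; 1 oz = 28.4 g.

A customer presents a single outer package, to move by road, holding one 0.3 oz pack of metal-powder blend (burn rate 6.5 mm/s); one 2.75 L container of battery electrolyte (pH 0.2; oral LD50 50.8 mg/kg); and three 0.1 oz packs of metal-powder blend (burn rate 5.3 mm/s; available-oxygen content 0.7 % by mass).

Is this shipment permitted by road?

Yes

With burn rate 6.5 mm/s (> 2.5 mm/s), the metal-powder blend falls in Category FS.
With pH 0.2 (≤ 1.5), the battery electrolyte falls in Category CR.
With burn rate 5.3 mm/s (> 2.5 mm/s), the metal-powder blend falls in Category FS.
Total Category FS: (one 0.3 oz pack = 8.52 g) + (three 0.1 oz packs = 8.52 g) = 17.04 g.
That is within the Category FS road limit of 25 g.
Category CR quantity: 2.75 L.
2.75 L is within the road limit of 5 L for Category CR.
The segregation rule (Category TX with Category CG) does not apply to Category FS with Category CR.
Every hazard category is within its road limit and no segregation rule is violated.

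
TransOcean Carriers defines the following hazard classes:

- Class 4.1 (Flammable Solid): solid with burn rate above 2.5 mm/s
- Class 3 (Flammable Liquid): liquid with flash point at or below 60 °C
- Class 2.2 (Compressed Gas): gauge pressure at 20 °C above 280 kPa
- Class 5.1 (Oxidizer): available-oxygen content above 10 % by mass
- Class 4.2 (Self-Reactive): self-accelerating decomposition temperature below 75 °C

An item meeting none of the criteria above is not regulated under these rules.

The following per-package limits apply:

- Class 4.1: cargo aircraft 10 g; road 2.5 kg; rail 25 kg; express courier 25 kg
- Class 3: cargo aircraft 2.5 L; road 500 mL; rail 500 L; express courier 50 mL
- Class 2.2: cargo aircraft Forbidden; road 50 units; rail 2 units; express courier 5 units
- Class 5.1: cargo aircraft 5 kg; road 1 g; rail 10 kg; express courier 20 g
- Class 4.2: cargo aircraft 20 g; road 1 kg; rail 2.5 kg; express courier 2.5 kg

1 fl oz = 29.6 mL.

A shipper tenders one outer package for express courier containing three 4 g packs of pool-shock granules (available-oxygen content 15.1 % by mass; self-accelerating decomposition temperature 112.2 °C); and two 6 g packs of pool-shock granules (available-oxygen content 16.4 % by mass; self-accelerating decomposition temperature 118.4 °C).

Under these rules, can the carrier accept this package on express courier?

Available-oxygen content 15.1 % by mass meets the Class 5.1 criterion (Oxidizer), so the pool-shock granules are Class 5.1.
Pool-shock granules: available-oxygen content 16.4 % by mass > 10 % by mass → Class 5.1 (Oxidizer).
Total Class 5.1: (three 4 g packs = 12 g) + (two 6 g packs = 12 g) = 24 g.
24 g > 20 g (express courier limit, Class 5.1) — over the limit.

No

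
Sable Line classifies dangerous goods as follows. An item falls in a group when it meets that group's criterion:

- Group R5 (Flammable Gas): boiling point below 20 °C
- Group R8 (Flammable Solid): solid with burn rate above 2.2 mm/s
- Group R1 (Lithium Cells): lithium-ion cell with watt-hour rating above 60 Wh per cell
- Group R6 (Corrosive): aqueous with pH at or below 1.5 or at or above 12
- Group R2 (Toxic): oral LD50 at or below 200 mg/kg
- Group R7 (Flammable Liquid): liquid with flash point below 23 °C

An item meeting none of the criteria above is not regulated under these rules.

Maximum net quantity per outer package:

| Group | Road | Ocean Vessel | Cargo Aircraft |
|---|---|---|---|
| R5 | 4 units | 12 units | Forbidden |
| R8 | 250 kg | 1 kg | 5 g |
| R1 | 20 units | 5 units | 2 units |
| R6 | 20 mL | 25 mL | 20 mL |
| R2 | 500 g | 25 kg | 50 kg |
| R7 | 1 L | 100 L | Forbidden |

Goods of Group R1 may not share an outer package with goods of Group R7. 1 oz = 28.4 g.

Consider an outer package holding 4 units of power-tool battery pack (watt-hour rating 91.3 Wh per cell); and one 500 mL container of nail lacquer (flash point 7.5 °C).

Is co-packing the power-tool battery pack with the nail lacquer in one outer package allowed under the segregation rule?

The power-tool battery pack has watt-hour rating 91.3 Wh per cell, which is > 60 Wh per cell, so it is Group R1 (Lithium Cells).
With flash point 7.5 °C (< 23 °C), the nail lacquer falls in Group R7.
Group R1 and Group R7 may not share an outer package.

No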